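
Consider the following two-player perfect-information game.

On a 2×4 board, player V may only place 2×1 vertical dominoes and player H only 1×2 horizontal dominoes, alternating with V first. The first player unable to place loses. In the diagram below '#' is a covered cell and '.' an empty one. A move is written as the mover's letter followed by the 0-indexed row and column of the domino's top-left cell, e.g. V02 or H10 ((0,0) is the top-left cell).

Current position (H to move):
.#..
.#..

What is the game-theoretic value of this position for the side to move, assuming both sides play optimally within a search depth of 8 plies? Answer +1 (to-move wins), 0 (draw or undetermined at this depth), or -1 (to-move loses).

value(.#../.#.., H) = +1

p1 H@[.#../.#..]: H02[.###/.#..]+1* H12[.#../.###]+1
p2 V@[.###/.#..]: V00[####/##..]-1*
p3 H@[####/##..]: H12[####/####]+1*
p4 V@[####/####] terminal -1; root [.#../.#..] d8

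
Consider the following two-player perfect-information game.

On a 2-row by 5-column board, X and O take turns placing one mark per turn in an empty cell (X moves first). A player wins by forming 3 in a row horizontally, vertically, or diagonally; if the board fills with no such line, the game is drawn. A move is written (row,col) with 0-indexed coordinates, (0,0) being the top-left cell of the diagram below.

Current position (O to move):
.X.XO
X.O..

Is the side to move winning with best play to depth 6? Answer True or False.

ply 1, O at .X.XO/X.O.. | (0,0)=-1→OX.XO/X.O..; (0,2)=+0→.XOXO/X.O..*; (1,1)=-1→.X.XO/XOO..; (1,3)=-1→.X.XO/X.OO.; (1,4)=-1→.X.XO/X.O.O
ply 2, X at .XOXO/X.O.. | (0,0)=-1→XXOXO/X.O..; (1,1)=+0→.XOXO/XXO..*; (1,3)=+0→.XOXO/X.OX.; (1,4)=+0→.XOXO/X.O.X
ply 3, O at .XOXO/XXO.. | (0,0)=+0→OXOXO/XXO..*; (1,3)=+0→.XOXO/XXOO.; (1,4)=+0→.XOXO/XXO.O
ply 4, X at OXOXO/XXO.. | (1,3)=+0→OXOXO/XXOX.*; (1,4)=+0→OXOXO/XXO.X
ply 5, O at OXOXO/XXOX. | (1,4)=+0→OXOXO/XXOXO*
ply 6: OXOXO/XXOXO is terminal +0 (X); from .X.XO/X.O.. depth 6

O winning at [.X.XO/X.O..]: False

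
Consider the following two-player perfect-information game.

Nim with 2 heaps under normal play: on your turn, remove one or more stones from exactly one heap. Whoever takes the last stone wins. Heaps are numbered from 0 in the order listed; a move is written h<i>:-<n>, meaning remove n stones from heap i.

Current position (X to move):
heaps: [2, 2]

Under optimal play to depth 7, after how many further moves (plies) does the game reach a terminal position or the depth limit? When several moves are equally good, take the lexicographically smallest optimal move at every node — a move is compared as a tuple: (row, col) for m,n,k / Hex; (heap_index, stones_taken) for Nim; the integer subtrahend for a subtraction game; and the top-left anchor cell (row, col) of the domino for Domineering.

[(2,2)] X move#1: h0:-1:-1/(1,2)*, h0:-2:-1/(0,2), h1:-1:-1/(2,1), h1:-2:-1/(2,0)
[(1,2)] O move#2: h0:-1:-1/(0,2), h1:-1:+1/(1,1)*, h1:-2:-1/(1,0)
[(1,1)] X move#3: h0:-1:-1/(0,1)*, h1:-1:-1/(1,0)
[(0,1)] O move#4: h1:-1:+1/(0,0)*
[(0,0)] end (terminal -1, X#5); searched (2,2) to 7

PV length from [(2,2)]: 4 plies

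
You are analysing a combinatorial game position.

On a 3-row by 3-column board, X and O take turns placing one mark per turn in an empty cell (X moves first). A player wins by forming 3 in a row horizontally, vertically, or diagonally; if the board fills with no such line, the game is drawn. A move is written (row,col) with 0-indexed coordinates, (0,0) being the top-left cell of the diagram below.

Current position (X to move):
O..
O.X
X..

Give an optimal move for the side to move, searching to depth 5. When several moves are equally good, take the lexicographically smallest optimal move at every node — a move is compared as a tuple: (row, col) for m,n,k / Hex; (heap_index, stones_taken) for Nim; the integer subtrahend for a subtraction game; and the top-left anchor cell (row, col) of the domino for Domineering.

[O../O.X/X..] X move#1: (0,1):+1/OX./O.X/X..*, (0,2):+1/O.X/O.X/X.., (1,1):+0/O../OXX/X.., (2,1):+1/O../O.X/XX., (2,2):+1/O../O.X/X.X
[OX./O.X/X..] O move#2: (0,2):-1/OXO/O.X/X..*, (1,1):-1/OX./OOX/X.., (2,1):-1/OX./O.X/XO., (2,2):-1/OX./O.X/X.O
[OXO/O.X/X..] X move#3: (1,1):+0/OXO/OXX/X.., (2,1):+1/OXO/O.X/XX.*, (2,2):+0/OXO/O.X/X.X
[OXO/O.X/XX.] O move#4: (1,1):-1/OXO/OOX/XX.*, (2,2):-1/OXO/O.X/XXO
[OXO/OOX/XX.] X move#5: (2,2):+1/OXO/OOX/XXX*
[OXO/OOX/XXX] end (terminal -1, O#6); searched O../O.X/X.. to 5

X's best at [O../O.X/X..]: (0,1)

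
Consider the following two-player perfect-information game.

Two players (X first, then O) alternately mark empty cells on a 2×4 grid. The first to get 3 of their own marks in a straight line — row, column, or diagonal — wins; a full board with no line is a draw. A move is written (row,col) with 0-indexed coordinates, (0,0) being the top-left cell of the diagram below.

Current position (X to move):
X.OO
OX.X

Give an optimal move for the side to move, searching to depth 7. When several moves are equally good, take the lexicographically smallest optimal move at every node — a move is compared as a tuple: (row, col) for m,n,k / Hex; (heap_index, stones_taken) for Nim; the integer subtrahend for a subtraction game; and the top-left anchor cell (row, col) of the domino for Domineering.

[X.OO/OX.X] X move#1: (0,1):+0/XXOO/OX.X, (1,2):+1/X.OO/OXXX*
[X.OO/OXXX] end (terminal -1, O#2); searched X.OO/OX.X to 7

X's best at [X.OO/OX.X]: (1,2)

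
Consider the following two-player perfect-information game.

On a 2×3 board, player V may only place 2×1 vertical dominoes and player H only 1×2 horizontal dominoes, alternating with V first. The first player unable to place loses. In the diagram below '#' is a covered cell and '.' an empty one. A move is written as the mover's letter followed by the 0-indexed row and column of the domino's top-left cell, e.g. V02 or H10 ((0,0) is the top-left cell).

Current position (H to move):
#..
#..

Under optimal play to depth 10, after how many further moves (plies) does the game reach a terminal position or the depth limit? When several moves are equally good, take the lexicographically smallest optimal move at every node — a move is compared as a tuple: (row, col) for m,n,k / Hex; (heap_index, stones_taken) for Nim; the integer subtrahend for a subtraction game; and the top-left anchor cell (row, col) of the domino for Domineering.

PV length from [#../#..]: 1 ply

ply 1, H at #../#.. | H01=+1→###/#..*; H11=+1→#../###
ply 2: ###/#.. is terminal -1 (V); from #../#.. depth 10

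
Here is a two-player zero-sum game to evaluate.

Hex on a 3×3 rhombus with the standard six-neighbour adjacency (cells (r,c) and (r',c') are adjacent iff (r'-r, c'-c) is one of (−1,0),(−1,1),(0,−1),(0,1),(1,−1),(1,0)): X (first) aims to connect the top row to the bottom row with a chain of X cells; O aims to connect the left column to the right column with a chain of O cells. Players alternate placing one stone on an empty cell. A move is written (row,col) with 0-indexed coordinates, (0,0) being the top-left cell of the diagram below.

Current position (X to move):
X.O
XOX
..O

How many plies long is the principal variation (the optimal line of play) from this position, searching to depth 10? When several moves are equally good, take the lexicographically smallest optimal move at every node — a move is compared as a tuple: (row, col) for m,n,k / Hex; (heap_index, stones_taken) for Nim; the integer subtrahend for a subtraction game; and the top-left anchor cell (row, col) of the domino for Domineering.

ply 1, X at X.O/XOX/..O | (0,1)=-1→XXO/XOX/..O; (2,0)=+1→X.O/XOX/X.O*; (2,1)=-1→X.O/XOX/.XO
ply 2: X.O/XOX/X.O is terminal -1 (O); from X.O/XOX/..O depth 10

PV length from [X.O/XOX/..O]: 1 ply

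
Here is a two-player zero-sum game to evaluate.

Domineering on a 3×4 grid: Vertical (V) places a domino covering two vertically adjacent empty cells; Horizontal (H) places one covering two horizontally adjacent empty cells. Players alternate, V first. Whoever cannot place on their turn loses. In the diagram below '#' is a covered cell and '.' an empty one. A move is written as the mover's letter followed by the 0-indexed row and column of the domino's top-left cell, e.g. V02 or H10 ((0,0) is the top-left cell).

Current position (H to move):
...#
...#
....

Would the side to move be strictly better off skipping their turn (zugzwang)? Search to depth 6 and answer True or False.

zugzwang(...#/...#/...., H) = False

ply 1, H at ...#/...#/.... | H00=-1→##.#/...#/....; H01=-1→.###/...#/....; H10=+1→...#/##.#/....*; H11=+1→...#/.###/....; H20=-1→...#/...#/##..; H21=-1→...#/...#/.##.; H22=-1→...#/...#/..##
ply 2, V at ...#/##.#/.... | V02=-1→..##/####/....*; V12=-1→...#/####/..#.
ply 3, H at ..##/####/.... | H00=+1→####/####/....*; H20=+1→..##/####/##..; H21=+1→..##/####/.##.; H22=+1→..##/####/..##
ply 4: ####/####/.... is terminal -1 (V); from ...#/...#/.... depth 6
suppose H passes — search the same position with V to move:
pass> ply 1, V at ...#/...#/.... | V00=-1→#..#/#..#/....; V01=+1→.#.#/.#.#/....*; V02=-1→..##/..##/....; V10=-1→...#/#..#/#...; V11=+1→...#/.#.#/.#..; V12=-1→...#/..##/..#.
pass> ply 2, H at .#.#/.#.#/.... | H20=-1→.#.#/.#.#/##..*; H21=-1→.#.#/.#.#/.##.; H22=-1→.#.#/.#.#/..##
pass> ply 3, V at .#.#/.#.#/##.. | V00=+1→##.#/##.#/##..*; V02=+1→.###/.###/##..; V12=+1→.#.#/.###/###.
pass> ply 4, H at ##.#/##.#/##.. | H22=-1→##.#/##.#/####*
pass> ply 5, V at ##.#/##.#/#### | V02=+1→####/####/####*
pass> ply 6: ####/####/#### is terminal -1 (H); from ...#/...#/.... depth 6
for H: play +1, pass -1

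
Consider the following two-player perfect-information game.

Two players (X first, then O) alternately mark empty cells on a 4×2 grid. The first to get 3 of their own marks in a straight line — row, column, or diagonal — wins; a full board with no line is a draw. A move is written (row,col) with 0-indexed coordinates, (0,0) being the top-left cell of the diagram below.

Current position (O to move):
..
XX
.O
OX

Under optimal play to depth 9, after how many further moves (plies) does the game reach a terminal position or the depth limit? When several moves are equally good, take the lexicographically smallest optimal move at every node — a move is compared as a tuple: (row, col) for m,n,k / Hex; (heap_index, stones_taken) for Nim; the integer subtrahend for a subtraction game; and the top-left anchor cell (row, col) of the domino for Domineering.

PV length from [../XX/.O/OX]: 3 plies

ply 1, O at ../XX/.O/OX | (0,0)=+0→O./XX/.O/OX*; (0,1)=+0→.O/XX/.O/OX; (2,0)=+0→../XX/OO/OX
ply 2, X at O./XX/.O/OX | (0,1)=+0→OX/XX/.O/OX*; (2,0)=+0→O./XX/XO/OX
ply 3, O at OX/XX/.O/OX | (2,0)=+0→OX/XX/OO/OX*
ply 4: OX/XX/OO/OX is terminal +0 (X); from ../XX/.O/OX depth 9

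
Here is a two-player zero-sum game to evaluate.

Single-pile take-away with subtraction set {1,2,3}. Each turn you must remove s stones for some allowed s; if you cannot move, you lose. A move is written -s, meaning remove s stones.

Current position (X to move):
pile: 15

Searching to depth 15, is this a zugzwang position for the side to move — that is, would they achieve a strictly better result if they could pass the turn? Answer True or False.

zugzwang(15, X) = False

p1 X@[15]: -1[14]-1 -2[13]-1 -3[12]+1*
p2 O@[12]: -1[11]-1* -2[10]-1 -3[9]-1
p3 X@[11]: -1[10]-1 -2[9]-1 -3[8]+1*
p4 O@[8]: -1[7]-1* -2[6]-1 -3[5]-1
p5 X@[7]: -1[6]-1 -2[5]-1 -3[4]+1*
p6 O@[4]: -1[3]-1* -2[2]-1 -3[1]-1
p7 X@[3]: -1[2]-1 -2[1]-1 -3[0]+1*
p8 O@[0] terminal -1; root [15] d15
if X skipped the turn, O would face:
~ p1 O@[15]: -1[14]-1 -2[13]-1 -3[12]+1*
~ p2 X@[12]: -1[11]-1* -2[10]-1 -3[9]-1
~ p3 O@[11]: -1[10]-1 -2[9]-1 -3[8]+1*
~ p4 X@[8]: -1[7]-1* -2[6]-1 -3[5]-1
~ p5 O@[7]: -1[6]-1 -2[5]-1 -3[4]+1*
~ p6 X@[4]: -1[3]-1* -2[2]-1 -3[1]-1
~ p7 O@[3]: -1[2]-1 -2[1]-1 -3[0]+1*
~ p8 X@[0] terminal -1; root [15] d15
compare (X): move=+1 vs pass=-1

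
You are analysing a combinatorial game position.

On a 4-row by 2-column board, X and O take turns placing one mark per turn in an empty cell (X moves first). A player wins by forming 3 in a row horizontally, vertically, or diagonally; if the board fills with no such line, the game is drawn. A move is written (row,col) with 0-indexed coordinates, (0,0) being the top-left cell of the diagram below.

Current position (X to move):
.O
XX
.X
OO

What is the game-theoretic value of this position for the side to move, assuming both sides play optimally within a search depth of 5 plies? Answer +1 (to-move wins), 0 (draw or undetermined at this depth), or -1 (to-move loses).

value(.O/XX/.X/OO, X) = 0

p1 X@[.O/XX/.X/OO]: (0,0)[XO/XX/.X/OO]+0* (2,0)[.O/XX/XX/OO]+0
p2 O@[XO/XX/.X/OO]: (2,0)[XO/XX/OX/OO]+0*
p3 X@[XO/XX/OX/OO] terminal +0; root [.O/XX/.X/OO] d5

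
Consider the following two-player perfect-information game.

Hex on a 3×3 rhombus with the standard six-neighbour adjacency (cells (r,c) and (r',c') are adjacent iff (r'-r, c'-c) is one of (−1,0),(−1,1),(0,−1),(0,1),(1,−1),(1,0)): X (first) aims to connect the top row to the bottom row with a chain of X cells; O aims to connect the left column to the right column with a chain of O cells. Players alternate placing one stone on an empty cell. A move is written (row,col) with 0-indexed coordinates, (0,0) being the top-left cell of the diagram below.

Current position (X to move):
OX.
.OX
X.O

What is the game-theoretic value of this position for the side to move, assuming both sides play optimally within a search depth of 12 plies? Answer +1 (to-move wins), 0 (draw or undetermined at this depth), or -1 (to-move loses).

p1 X@[OX./.OX/X.O]: (0,2)[OXX/.OX/X.O]+1* (1,0)[OX./XOX/X.O]+1 (2,1)[OX./.OX/XXO]+1
p2 O@[OXX/.OX/X.O]: (1,0)[OXX/OOX/X.O]-1* (2,1)[OXX/.OX/XOO]-1
p3 X@[OXX/OOX/X.O]: (2,1)[OXX/OOX/XXO]+1*
p4 O@[OXX/OOX/XXO] terminal -1; root [OX./.OX/X.O] d12

value(OX./.OX/X.O, X) = +1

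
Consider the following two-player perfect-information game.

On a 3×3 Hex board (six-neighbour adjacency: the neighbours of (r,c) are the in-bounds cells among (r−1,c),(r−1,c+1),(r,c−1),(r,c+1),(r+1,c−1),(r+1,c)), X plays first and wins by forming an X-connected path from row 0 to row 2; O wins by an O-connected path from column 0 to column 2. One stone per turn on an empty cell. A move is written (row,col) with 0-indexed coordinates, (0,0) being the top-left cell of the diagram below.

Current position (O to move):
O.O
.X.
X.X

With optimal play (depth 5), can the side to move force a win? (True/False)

p1 O@[O.O/.X./X.X]: (0,1)[OOO/.X./X.X]+1* (1,0)[O.O/OX./X.X]-1 (1,2)[O.O/.XO/X.X]-1 (2,1)[O.O/.X./XOX]-1
p2 X@[OOO/.X./X.X] terminal -1; root [O.O/.X./X.X] d5

O winning at [O.O/.X./X.X]: True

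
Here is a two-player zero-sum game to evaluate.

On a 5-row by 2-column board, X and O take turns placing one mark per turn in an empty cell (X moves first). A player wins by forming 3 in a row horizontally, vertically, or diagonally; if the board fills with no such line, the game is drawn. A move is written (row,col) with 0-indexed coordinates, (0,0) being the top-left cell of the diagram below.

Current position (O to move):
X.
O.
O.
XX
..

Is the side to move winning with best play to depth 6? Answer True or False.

O winning at [X./O./O./XX/..]: False

[X./O./O./XX/..] O move#1: (0,1):-1/XO/O./O./XX/.., (1,1):+0/X./OO/O./XX/..*, (2,1):+0/X./O./OO/XX/.., (4,0):-1/X./O./O./XX/O., (4,1):+0/X./O./O./XX/.O
[X./OO/O./XX/..] X move#2: (0,1):+0/XX/OO/O./XX/..*, (2,1):+0/X./OO/OX/XX/.., (4,0):+0/X./OO/O./XX/X., (4,1):+0/X./OO/O./XX/.X
[XX/OO/O./XX/..] O move#3: (2,1):+0/XX/OO/OO/XX/..*, (4,0):+0/XX/OO/O./XX/O., (4,1):+0/XX/OO/O./XX/.O
[XX/OO/OO/XX/..] X move#4: (4,0):+0/XX/OO/OO/XX/X.*, (4,1):+0/XX/OO/OO/XX/.X
[XX/OO/OO/XX/X.] O move#5: (4,1):+0/XX/OO/OO/XX/XO*
[XX/OO/OO/XX/XO] end (terminal +0, X#6); searched X./O./O./XX/.. to 6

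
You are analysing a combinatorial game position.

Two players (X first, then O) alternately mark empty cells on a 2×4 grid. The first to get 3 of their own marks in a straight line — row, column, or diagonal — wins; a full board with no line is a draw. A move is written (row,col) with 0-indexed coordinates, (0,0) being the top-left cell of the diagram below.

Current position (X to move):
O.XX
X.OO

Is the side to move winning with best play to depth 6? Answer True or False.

p1 X@[O.XX/X.OO]: (0,1)[OXXX/X.OO]+1* (1,1)[O.XX/XXOO]+0
p2 O@[OXXX/X.OO] terminal -1; root [O.XX/X.OO] d6

X winning at [O.XX/X.OO]: True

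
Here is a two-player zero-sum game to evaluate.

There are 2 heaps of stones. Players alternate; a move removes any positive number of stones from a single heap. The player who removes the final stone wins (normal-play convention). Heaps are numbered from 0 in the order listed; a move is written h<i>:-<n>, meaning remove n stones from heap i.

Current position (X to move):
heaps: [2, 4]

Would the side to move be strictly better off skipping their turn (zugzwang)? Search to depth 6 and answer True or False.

zugzwang((2,4), X) = False

p1 X@[(2,4)]: h0:-1[(1,4)]-1 h0:-2[(0,4)]-1 h1:-1[(2,3)]-1 h1:-2[(2,2)]+1* h1:-3[(2,1)]-1 h1:-4[(2,0)]-1
p2 O@[(2,2)]: h0:-1[(1,2)]-1* h0:-2[(0,2)]-1 h1:-1[(2,1)]-1 h1:-2[(2,0)]-1
p3 X@[(1,2)]: h0:-1[(0,2)]-1 h1:-1[(1,1)]+1* h1:-2[(1,0)]-1
p4 O@[(1,1)]: h0:-1[(0,1)]-1* h1:-1[(1,0)]-1
p5 X@[(0,1)]: h1:-1[(0,0)]+1*
p6 O@[(0,0)] terminal -1; root [(2,4)] d6
if X skipped the turn, O would face:
~ p1 O@[(2,4)]: h0:-1[(1,4)]-1 h0:-2[(0,4)]-1 h1:-1[(2,3)]-1 h1:-2[(2,2)]+1* h1:-3[(2,1)]-1 h1:-4[(2,0)]-1
~ p2 X@[(2,2)]: h0:-1[(1,2)]-1* h0:-2[(0,2)]-1 h1:-1[(2,1)]-1 h1:-2[(2,0)]-1
~ p3 O@[(1,2)]: h0:-1[(0,2)]-1 h1:-1[(1,1)]+1* h1:-2[(1,0)]-1
~ p4 X@[(1,1)]: h0:-1[(0,1)]-1* h1:-1[(1,0)]-1
~ p5 O@[(0,1)]: h1:-1[(0,0)]+1*
~ p6 X@[(0,0)] terminal -1; root [(2,4)] d6
compare (X): move=+1 vs pass=-1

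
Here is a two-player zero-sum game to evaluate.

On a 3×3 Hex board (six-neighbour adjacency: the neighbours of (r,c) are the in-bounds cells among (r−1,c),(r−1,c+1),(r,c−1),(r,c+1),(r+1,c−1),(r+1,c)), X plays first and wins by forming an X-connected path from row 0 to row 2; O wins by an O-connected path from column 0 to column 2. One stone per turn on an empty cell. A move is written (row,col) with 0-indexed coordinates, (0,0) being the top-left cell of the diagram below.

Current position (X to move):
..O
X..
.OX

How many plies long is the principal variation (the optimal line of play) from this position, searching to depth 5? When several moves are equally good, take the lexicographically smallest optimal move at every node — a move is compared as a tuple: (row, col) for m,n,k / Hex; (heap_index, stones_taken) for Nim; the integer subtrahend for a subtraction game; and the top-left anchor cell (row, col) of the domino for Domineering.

ply 1, X at ..O/X../.OX | (0,0)=-1→X.O/X../.OX; (0,1)=-1→.XO/X../.OX; (1,1)=+1→..O/XX./.OX*; (1,2)=+1→..O/X.X/.OX; (2,0)=+1→..O/X../XOX
ply 2, O at ..O/XX./.OX | (0,0)=-1→O.O/XX./.OX*; (0,1)=-1→.OO/XX./.OX; (1,2)=-1→..O/XXO/.OX; (2,0)=-1→..O/XX./OOX
ply 3, X at O.O/XX./.OX | (0,1)=+1→OXO/XX./.OX*; (1,2)=-1→O.O/XXX/.OX; (2,0)=-1→O.O/XX./XOX
ply 4, O at OXO/XX./.OX | (1,2)=-1→OXO/XXO/.OX*; (2,0)=-1→OXO/XX./OOX
ply 5, X at OXO/XXO/.OX | (2,0)=+1→OXO/XXO/XOX*
ply 6: OXO/XXO/XOX is terminal -1 (O); from ..O/X../.OX depth 5

PV length from [..O/X../.OX]: 5 plies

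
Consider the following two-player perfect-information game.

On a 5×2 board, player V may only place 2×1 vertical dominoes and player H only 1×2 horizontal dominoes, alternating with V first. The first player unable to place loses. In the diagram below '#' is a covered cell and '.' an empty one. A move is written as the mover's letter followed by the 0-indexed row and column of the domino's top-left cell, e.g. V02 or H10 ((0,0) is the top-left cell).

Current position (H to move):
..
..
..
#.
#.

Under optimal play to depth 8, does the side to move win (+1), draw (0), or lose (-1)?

p1 H@[../../../#./#.]: H00[##/../../#./#.]-1 H10[../##/../#./#.]+1* H20[../../##/#./#.]-1
p2 V@[../##/../#./#.]: V21[../##/.#/##/#.]-1* V31[../##/../##/##]-1
p3 H@[../##/.#/##/#.]: H00[##/##/.#/##/#.]+1*
p4 V@[##/##/.#/##/#.] terminal -1; root [../../../#./#.] d8

value(../../../#./#., H) = +1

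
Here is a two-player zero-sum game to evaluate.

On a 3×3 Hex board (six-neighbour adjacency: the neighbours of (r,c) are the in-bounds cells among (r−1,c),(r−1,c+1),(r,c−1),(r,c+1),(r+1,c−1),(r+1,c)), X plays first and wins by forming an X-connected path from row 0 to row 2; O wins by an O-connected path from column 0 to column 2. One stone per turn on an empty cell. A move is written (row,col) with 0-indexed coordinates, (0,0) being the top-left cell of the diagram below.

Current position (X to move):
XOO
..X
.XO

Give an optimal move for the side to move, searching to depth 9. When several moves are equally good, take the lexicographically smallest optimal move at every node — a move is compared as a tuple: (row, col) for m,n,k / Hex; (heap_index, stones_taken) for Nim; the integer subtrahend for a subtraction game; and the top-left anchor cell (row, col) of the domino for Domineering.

p1 X@[XOO/..X/.XO]: (1,0)[XOO/X.X/.XO]+1* (1,1)[XOO/.XX/.XO]-1 (2,0)[XOO/..X/XXO]-1
p2 O@[XOO/X.X/.XO]: (1,1)[XOO/XOX/.XO]-1* (2,0)[XOO/X.X/OXO]-1
p3 X@[XOO/XOX/.XO]: (2,0)[XOO/XOX/XXO]+1*
p4 O@[XOO/XOX/XXO] terminal -1; root [XOO/..X/.XO] d9

X's best at [XOO/..X/.XO]: (1,0)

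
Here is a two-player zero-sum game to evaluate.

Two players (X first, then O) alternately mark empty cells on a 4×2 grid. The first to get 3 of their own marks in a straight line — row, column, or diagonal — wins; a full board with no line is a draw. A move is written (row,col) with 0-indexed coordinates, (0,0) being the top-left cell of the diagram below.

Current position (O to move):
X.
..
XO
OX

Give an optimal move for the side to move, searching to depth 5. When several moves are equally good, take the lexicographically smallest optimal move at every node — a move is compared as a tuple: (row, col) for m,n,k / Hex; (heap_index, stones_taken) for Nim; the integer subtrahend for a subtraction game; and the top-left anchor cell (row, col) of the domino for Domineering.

[X./../XO/OX] O move#1: (0,1):-1/XO/../XO/OX, (1,0):+0/X./O./XO/OX*, (1,1):-1/X./.O/XO/OX
[X./O./XO/OX] X move#2: (0,1):+0/XX/O./XO/OX*, (1,1):+0/X./OX/XO/OX
[XX/O./XO/OX] O move#3: (1,1):+0/XX/OO/XO/OX*
[XX/OO/XO/OX] end (terminal +0, X#4); searched X./../XO/OX to 5

O's best at [X./../XO/OX]: (1,0)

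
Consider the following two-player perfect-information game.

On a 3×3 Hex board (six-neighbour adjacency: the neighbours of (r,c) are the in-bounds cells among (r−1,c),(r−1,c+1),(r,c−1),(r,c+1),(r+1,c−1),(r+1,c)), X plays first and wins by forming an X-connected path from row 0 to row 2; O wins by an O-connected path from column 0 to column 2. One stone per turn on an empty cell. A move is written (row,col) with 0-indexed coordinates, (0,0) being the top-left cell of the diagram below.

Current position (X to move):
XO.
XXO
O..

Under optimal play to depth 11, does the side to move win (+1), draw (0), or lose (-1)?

ply 1, X at XO./XXO/O.. | (0,2)=-1→XOX/XXO/O..; (2,1)=+1→XO./XXO/OX.*; (2,2)=-1→XO./XXO/O.X
ply 2: XO./XXO/OX. is terminal -1 (O); from XO./XXO/O.. depth 11

value(XO./XXO/O.., X) = +1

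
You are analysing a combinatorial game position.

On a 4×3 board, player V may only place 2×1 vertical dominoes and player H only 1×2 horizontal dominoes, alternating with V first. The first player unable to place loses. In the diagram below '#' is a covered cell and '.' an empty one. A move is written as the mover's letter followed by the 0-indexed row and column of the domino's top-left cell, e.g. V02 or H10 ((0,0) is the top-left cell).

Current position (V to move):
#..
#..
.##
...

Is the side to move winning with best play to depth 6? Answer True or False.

V winning at [#../#../.##/...]: True

p1 V@[#../#../.##/...]: V01[##./##./.##/...]+1* V02[#.#/#.#/.##/...]+1 V20[#../#../###/#..]-1
p2 H@[##./##./.##/...]: H30[##./##./.##/##.]-1* H31[##./##./.##/.##]-1
p3 V@[##./##./.##/##.]: V02[###/###/.##/##.]+1*
p4 H@[###/###/.##/##.] terminal -1; root [#../#../.##/...] d6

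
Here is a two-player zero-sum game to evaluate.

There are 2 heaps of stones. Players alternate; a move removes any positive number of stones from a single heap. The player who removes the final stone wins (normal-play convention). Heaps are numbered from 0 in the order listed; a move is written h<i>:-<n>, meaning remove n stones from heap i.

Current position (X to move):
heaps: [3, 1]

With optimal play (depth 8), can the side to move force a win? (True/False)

X winning at [(3,1)]: True

ply 1, X at (3,1) | h0:-1=-1→(2,1); h0:-2=+1→(1,1)*; h0:-3=-1→(0,1); h1:-1=-1→(3,0)
ply 2, O at (1,1) | h0:-1=-1→(0,1)*; h1:-1=-1→(1,0)
ply 3, X at (0,1) | h1:-1=+1→(0,0)*
ply 4: (0,0) is terminal -1 (O); from (3,1) depth 8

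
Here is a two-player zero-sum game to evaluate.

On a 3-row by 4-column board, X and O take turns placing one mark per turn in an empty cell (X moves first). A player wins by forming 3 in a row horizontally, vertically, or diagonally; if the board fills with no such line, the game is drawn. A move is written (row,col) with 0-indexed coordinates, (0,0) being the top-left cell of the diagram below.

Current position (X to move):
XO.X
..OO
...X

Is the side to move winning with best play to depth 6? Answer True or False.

ply 1, X at XO.X/..OO/...X | (0,2)=-1→XOXX/..OO/...X; (1,0)=-1→XO.X/X.OO/...X; (1,1)=+0→XO.X/.XOO/...X*; (2,0)=-1→XO.X/..OO/X..X; (2,1)=-1→XO.X/..OO/.X.X; (2,2)=-1→XO.X/..OO/..XX
ply 2, O at XO.X/.XOO/...X | (0,2)=-1→XOOX/.XOO/...X; (1,0)=-1→XO.X/OXOO/...X; (2,0)=-1→XO.X/.XOO/O..X; (2,1)=-1→XO.X/.XOO/.O.X; (2,2)=+0→XO.X/.XOO/..OX*
ply 3, X at XO.X/.XOO/..OX | (0,2)=+0→XOXX/.XOO/..OX*; (1,0)=-1→XO.X/XXOO/..OX; (2,0)=-1→XO.X/.XOO/X.OX; (2,1)=-1→XO.X/.XOO/.XOX
ply 4, O at XOXX/.XOO/..OX | (1,0)=-1→XOXX/OXOO/..OX; (2,0)=+0→XOXX/.XOO/O.OX*; (2,1)=-1→XOXX/.XOO/.OOX
ply 5, X at XOXX/.XOO/O.OX | (1,0)=-1→XOXX/XXOO/O.OX; (2,1)=+0→XOXX/.XOO/OXOX*
ply 6, O at XOXX/.XOO/OXOX | (1,0)=+0→XOXX/OXOO/OXOX*
ply 7: XOXX/OXOO/OXOX is terminal +0 (X); from XO.X/..OO/...X depth 6

X winning at [XO.X/..OO/...X]: False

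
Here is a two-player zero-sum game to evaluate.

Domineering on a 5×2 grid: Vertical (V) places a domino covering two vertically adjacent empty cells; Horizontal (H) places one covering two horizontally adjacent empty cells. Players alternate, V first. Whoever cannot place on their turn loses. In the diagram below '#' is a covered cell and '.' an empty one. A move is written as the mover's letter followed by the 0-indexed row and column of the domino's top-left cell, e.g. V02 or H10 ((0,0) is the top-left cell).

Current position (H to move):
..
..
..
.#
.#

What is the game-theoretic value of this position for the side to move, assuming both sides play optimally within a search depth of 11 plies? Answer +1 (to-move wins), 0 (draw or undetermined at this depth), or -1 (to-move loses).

value(../../../.#/.#, H) = +1

[../../../.#/.#] H move#1: H00:-1/##/../../.#/.#, H10:+1/../##/../.#/.#*, H20:-1/../../##/.#/.#
[../##/../.#/.#] V move#2: V20:-1/../##/#./##/.#*, V30:-1/../##/../##/##
[../##/#./##/.#] H move#3: H00:+1/##/##/#./##/.#*
[##/##/#./##/.#] end (terminal -1, V#4); searched ../../../.#/.# to 11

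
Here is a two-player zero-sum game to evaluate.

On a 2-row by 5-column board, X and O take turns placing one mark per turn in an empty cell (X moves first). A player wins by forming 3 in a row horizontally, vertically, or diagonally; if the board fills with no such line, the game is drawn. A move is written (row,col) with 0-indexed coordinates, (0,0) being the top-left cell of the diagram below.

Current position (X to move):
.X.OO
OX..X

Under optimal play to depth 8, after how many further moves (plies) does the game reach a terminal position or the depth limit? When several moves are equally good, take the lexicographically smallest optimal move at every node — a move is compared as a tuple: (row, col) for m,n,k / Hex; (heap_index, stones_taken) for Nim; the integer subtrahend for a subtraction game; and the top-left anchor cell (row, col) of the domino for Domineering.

PV length from [.X.OO/OX..X]: 4 plies

ply 1, X at .X.OO/OX..X | (0,0)=-1→XX.OO/OX..X; (0,2)=+0→.XXOO/OX..X*; (1,2)=-1→.X.OO/OXX.X; (1,3)=-1→.X.OO/OX.XX
ply 2, O at .XXOO/OX..X | (0,0)=+0→OXXOO/OX..X*; (1,2)=-1→.XXOO/OXO.X; (1,3)=-1→.XXOO/OX.OX
ply 3, X at OXXOO/OX..X | (1,2)=+0→OXXOO/OXX.X*; (1,3)=+0→OXXOO/OX.XX
ply 4, O at OXXOO/OXX.X | (1,3)=+0→OXXOO/OXXOX*
ply 5: OXXOO/OXXOX is terminal +0 (X); from .X.OO/OX..X depth 8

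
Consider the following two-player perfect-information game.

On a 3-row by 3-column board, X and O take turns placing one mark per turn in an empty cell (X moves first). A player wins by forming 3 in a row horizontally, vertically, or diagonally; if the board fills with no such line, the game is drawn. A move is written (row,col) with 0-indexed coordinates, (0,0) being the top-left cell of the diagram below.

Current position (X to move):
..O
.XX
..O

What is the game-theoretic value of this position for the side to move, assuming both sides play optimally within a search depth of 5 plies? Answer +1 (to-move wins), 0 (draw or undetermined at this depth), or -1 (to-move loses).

ply 1, X at ..O/.XX/..O | (0,0)=+0→X.O/.XX/..O; (0,1)=+1→.XO/.XX/..O*; (1,0)=+1→..O/XXX/..O; (2,0)=+0→..O/.XX/X.O; (2,1)=+1→..O/.XX/.XO
ply 2, O at .XO/.XX/..O | (0,0)=-1→OXO/.XX/..O*; (1,0)=-1→.XO/OXX/..O; (2,0)=-1→.XO/.XX/O.O; (2,1)=-1→.XO/.XX/.OO
ply 3, X at OXO/.XX/..O | (1,0)=+1→OXO/XXX/..O*; (2,0)=+1→OXO/.XX/X.O; (2,1)=+1→OXO/.XX/.XO
ply 4: OXO/XXX/..O is terminal -1 (O); from ..O/.XX/..O depth 5

value(..O/.XX/..O, X) = +1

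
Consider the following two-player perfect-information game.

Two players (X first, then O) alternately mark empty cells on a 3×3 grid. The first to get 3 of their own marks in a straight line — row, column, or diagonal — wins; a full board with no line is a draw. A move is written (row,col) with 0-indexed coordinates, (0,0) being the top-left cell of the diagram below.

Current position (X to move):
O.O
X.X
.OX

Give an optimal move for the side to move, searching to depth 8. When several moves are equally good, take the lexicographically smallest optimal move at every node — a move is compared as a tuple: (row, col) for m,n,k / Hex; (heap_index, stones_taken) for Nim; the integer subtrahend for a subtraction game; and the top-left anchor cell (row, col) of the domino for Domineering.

p1 X@[O.O/X.X/.OX]: (0,1)[OXO/X.X/.OX]+0 (1,1)[O.O/XXX/.OX]+1* (2,0)[O.O/X.X/XOX]-1
p2 O@[O.O/XXX/.OX] terminal -1; root [O.O/X.X/.OX] d8

X's best at [O.O/X.X/.OX]: (1,1)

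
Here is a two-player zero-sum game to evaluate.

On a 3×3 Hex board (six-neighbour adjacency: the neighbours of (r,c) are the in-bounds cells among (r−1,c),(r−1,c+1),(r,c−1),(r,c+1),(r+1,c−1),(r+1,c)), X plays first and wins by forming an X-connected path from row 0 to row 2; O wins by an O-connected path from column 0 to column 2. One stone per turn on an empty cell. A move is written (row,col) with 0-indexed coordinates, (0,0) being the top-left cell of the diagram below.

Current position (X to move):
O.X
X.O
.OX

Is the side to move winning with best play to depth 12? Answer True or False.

[O.X/X.O/.OX] X move#1: (0,1):-1/OXX/X.O/.OX, (1,1):-1/O.X/XXO/.OX, (2,0):+1/O.X/X.O/XOX*
[O.X/X.O/XOX] O move#2: (0,1):-1/OOX/X.O/XOX*, (1,1):-1/O.X/XOO/XOX
[OOX/X.O/XOX] X move#3: (1,1):+1/OOX/XXO/XOX*
[OOX/XXO/XOX] end (terminal -1, O#4); searched O.X/X.O/.OX to 12

X winning at [O.X/X.O/.OX]: True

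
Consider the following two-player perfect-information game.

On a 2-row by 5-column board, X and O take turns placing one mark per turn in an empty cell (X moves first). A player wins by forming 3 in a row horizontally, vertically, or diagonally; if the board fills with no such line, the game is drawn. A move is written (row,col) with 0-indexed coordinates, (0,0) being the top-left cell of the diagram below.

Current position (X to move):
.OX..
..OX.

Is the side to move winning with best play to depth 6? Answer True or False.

X winning at [.OX../..OX.]: False

[.OX../..OX.] X move#1: (0,0):+0/XOX../..OX.*, (0,3):+0/.OXX./..OX., (0,4):+0/.OX.X/..OX., (1,0):+0/.OX../X.OX., (1,1):+0/.OX../.XOX., (1,4):+0/.OX../..OXX
[XOX../..OX.] O move#2: (0,3):+0/XOXO./..OX.*, (0,4):+0/XOX.O/..OX., (1,0):+0/XOX../O.OX., (1,1):+0/XOX../.OOX., (1,4):+0/XOX../..OXO
[XOXO./..OX.] X move#3: (0,4):+0/XOXOX/..OX.*, (1,0):+0/XOXO./X.OX., (1,1):+0/XOXO./.XOX., (1,4):+0/XOXO./..OXX
[XOXOX/..OX.] O move#4: (1,0):+0/XOXOX/O.OX.*, (1,1):+0/XOXOX/.OOX., (1,4):+0/XOXOX/..OXO
[XOXOX/O.OX.] X move#5: (1,1):+0/XOXOX/OXOX.*, (1,4):-1/XOXOX/O.OXX
[XOXOX/OXOX.] O move#6: (1,4):+0/XOXOX/OXOXO*
[XOXOX/OXOXO] end (terminal +0, X#7); searched .OX../..OX. to 6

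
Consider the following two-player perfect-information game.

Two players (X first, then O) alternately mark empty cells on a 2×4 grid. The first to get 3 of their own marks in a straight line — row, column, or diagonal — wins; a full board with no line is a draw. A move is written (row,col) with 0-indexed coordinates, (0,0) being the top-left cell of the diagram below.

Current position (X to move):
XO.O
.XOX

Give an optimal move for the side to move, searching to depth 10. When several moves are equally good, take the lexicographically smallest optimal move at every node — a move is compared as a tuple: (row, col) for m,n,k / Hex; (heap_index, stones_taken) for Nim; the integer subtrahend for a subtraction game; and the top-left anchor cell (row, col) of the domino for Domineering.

[XO.O/.XOX] X move#1: (0,2):+0/XOXO/.XOX*, (1,0):-1/XO.O/XXOX
[XOXO/.XOX] O move#2: (1,0):+0/XOXO/OXOX*
[XOXO/OXOX] end (terminal +0, X#3); searched XO.O/.XOX to 10

X's best at [XO.O/.XOX]: (0,2)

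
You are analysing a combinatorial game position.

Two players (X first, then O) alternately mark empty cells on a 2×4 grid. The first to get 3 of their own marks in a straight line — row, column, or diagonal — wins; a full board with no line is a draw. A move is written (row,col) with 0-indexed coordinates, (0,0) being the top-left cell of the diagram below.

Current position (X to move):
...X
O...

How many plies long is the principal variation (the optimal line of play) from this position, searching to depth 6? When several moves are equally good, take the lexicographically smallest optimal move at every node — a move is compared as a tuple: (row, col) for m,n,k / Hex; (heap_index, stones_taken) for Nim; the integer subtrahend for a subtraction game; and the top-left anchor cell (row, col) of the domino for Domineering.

p1 X@[...X/O...]: (0,0)[X..X/O...]+0* (0,1)[.X.X/O...]+0 (0,2)[..XX/O...]+0 (1,1)[...X/OX..]+0 (1,2)[...X/O.X.]+0 (1,3)[...X/O..X]+0
p2 O@[X..X/O...]: (0,1)[XO.X/O...]+0* (0,2)[X.OX/O...]+0 (1,1)[X..X/OO..]+0 (1,2)[X..X/O.O.]+0 (1,3)[X..X/O..O]+0
p3 X@[XO.X/O...]: (0,2)[XOXX/O...]+0* (1,1)[XO.X/OX..]+0 (1,2)[XO.X/O.X.]+0 (1,3)[XO.X/O..X]+0
p4 O@[XOXX/O...]: (1,1)[XOXX/OO..]+0* (1,2)[XOXX/O.O.]+0 (1,3)[XOXX/O..O]+0
p5 X@[XOXX/OO..]: (1,2)[XOXX/OOX.]+0* (1,3)[XOXX/OO.X]-1
p6 O@[XOXX/OOX.]: (1,3)[XOXX/OOXO]+0*
p7 X@[XOXX/OOXO] terminal +0; root [...X/O...] d6

PV length from [...X/O...]: 6 plies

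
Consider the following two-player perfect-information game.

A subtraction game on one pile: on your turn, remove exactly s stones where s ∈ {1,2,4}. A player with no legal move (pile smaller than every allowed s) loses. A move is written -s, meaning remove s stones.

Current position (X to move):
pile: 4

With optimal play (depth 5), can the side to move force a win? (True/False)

X winning at [4]: True

ply 1, X at 4 | -1=+1→3*; -2=-1→2; -4=+1→0
ply 2, O at 3 | -1=-1→2*; -2=-1→1
ply 3, X at 2 | -1=-1→1; -2=+1→0*
ply 4: 0 is terminal -1 (O); from 4 depth 5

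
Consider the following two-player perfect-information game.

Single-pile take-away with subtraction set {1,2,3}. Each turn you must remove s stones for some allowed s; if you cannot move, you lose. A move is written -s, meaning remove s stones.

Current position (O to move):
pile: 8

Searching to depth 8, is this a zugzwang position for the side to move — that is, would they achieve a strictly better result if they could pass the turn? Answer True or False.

zugzwang(8, O) = True

[8] O move#1: -1:-1/7*, -2:-1/6, -3:-1/5
[7] X move#2: -1:-1/6, -2:-1/5, -3:+1/4*
[4] O move#3: -1:-1/3*, -2:-1/2, -3:-1/1
[3] X move#4: -1:-1/2, -2:-1/1, -3:+1/0*
[0] end (terminal -1, O#5); searched 8 to 8
if O skipped the turn, X would face:
~ [8] X move#1: -1:-1/7*, -2:-1/6, -3:-1/5
~ [7] O move#2: -1:-1/6, -2:-1/5, -3:+1/4*
~ [4] X move#3: -1:-1/3*, -2:-1/2, -3:-1/1
~ [3] O move#4: -1:-1/2, -2:-1/1, -3:+1/0*
~ [0] end (terminal -1, X#5); searched 8 to 8
compare (O): move=-1 vs pass=+1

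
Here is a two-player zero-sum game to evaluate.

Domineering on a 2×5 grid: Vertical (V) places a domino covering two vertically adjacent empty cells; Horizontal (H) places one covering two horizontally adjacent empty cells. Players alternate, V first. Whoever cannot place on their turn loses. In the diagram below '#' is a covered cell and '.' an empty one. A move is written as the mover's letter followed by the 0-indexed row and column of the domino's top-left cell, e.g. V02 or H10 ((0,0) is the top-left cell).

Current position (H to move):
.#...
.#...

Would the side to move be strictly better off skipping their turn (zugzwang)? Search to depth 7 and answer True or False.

zugzwang(.#.../.#..., H) = False

ply 1, H at .#.../.#... | H02=-1→.###./.#...*; H03=-1→.#.##/.#...; H12=-1→.#.../.###.; H13=-1→.#.../.#.##
ply 2, V at .###./.#... | V00=-1→####./##...; V04=+1→.####/.#..#*
ply 3, H at .####/.#..# | H12=-1→.####/.####*
ply 4, V at .####/.#### | V00=+1→#####/#####*
ply 5: #####/##### is terminal -1 (H); from .#.../.#... depth 7
pass branch (V moves first from the same position):
  | ply 1, V at .#.../.#... | V00=-1→##.../##...; V02=-1→.##../.##..; V03=+1→.#.#./.#.#.*; V04=-1→.#..#/.#..#
  | ply 2: .#.#./.#.#. is terminal -1 (H); from .#.../.#... depth 7
H moving scores -1; H passing scores -1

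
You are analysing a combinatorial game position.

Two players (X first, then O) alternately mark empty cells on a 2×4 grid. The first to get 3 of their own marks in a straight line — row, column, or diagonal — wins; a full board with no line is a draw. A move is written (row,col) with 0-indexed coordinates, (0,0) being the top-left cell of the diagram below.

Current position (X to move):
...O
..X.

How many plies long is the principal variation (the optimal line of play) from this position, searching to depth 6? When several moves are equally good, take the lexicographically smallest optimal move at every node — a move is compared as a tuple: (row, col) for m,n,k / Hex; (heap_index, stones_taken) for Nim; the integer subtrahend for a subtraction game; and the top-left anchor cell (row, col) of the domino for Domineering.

PV length from [...O/..X.]: 5 plies

ply 1, X at ...O/..X. | (0,0)=+0→X..O/..X.; (0,1)=+0→.X.O/..X.; (0,2)=+0→..XO/..X.; (1,0)=+0→...O/X.X.; (1,1)=+1→...O/.XX.*; (1,3)=+0→...O/..XX
ply 2, O at ...O/.XX. | (0,0)=-1→O..O/.XX.*; (0,1)=-1→.O.O/.XX.; (0,2)=-1→..OO/.XX.; (1,0)=-1→...O/OXX.; (1,3)=-1→...O/.XXO
ply 3, X at O..O/.XX. | (0,1)=+1→OX.O/.XX.*; (0,2)=+1→O.XO/.XX.; (1,0)=+1→O..O/XXX.; (1,3)=+1→O..O/.XXX
ply 4, O at OX.O/.XX. | (0,2)=-1→OXOO/.XX.*; (1,0)=-1→OX.O/OXX.; (1,3)=-1→OX.O/.XXO
ply 5, X at OXOO/.XX. | (1,0)=+1→OXOO/XXX.*; (1,3)=+1→OXOO/.XXX
ply 6: OXOO/XXX. is terminal -1 (O); from ...O/..X. depth 6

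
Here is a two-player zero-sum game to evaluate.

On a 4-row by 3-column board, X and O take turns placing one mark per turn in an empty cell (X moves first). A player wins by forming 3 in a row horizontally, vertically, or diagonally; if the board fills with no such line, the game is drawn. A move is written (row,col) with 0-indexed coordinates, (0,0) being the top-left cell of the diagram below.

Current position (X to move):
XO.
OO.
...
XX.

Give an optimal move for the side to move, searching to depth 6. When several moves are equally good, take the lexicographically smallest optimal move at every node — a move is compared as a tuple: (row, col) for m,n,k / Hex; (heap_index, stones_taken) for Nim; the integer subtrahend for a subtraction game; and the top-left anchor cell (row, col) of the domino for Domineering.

p1 X@[XO./OO./.../XX.]: (0,2)[XOX/OO./.../XX.]-1 (1,2)[XO./OOX/.../XX.]-1 (2,0)[XO./OO./X../XX.]-1 (2,1)[XO./OO./.X./XX.]-1 (2,2)[XO./OO./..X/XX.]-1 (3,2)[XO./OO./.../XXX]+1*
p2 O@[XO./OO./.../XXX] terminal -1; root [XO./OO./.../XX.] d6

X's best at [XO./OO./.../XX.]: (3,2)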